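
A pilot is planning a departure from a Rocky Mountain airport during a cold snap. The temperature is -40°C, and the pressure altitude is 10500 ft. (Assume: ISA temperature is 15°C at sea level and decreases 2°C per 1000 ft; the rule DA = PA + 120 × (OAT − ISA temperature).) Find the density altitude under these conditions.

ISA temperature at 10500 ft = 15 − 2 × (10500/1000) = -6°C.
ISA deviation = -40 − (-6) = -34°C.
Density altitude = 10500 + 120 × (-34) = 10500 + (-4080) = 6420 ft.

6420 ft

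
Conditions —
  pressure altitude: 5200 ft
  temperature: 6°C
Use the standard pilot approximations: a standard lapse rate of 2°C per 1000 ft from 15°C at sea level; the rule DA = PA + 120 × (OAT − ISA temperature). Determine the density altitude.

5368 ft

ISA temperature at 5200 ft = 15 − 2 × (5200/1000) = 4.6°C.
ISA deviation = 6 − 4.6 = +1.4°C.
Density altitude = 5200 + 120 × (1.4) = 5200 + (+168) = 5368 ft.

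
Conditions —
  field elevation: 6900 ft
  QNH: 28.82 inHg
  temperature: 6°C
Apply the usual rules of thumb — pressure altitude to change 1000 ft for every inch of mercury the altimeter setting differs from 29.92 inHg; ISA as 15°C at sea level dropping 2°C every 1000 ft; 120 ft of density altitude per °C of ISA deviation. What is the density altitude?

Pressure altitude = 6900 + (29.92 − 28.82) × 1000 = 6900 + (+1100) = 8000 ft.
ISA temperature at 8000 ft = 15 − 2 × (8000/1000) = -1°C.
ISA deviation = 6 − (-1) = +7°C.
Density altitude = 8000 + 120 × (7) = 8840 ft.

8840 ft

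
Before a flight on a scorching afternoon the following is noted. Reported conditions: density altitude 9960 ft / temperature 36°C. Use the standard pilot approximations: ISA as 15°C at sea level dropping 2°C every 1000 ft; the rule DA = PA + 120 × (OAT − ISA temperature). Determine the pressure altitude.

6000 ft

DA = PA + 120 × (OAT − (15 − 2·PA/1000)) = PA + 120·OAT − 1800 + 0.24·PA = 1.24·PA + 120·OAT − 1800.
So 1.24·PA = 9960 − 120 × 36 + 1800 = 7440.
PA = 7440 / 1.24 = 6000 ft.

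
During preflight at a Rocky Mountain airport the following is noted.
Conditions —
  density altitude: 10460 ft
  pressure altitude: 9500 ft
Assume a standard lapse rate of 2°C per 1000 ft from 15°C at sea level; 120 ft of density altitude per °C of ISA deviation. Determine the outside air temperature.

4°C

Density altitude − pressure altitude = 10460 − 9500 = +960 ft.
At 120 ft/°C that is an ISA deviation of 960/120 = +8°C.
ISA temperature at 9500 ft = 15 − 2 × (9500/1000) = -4°C.
OAT = ISA + deviation = -4 + (+8) = 4°C.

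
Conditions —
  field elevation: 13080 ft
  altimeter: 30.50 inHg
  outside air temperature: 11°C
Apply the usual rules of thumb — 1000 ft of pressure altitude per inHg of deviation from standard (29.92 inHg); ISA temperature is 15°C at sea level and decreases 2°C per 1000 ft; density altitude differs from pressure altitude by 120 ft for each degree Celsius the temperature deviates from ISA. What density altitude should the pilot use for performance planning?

Pressure altitude = 13080 + (29.92 − 30.50) × 1000 = 13080 + (-580) = 12500 ft.
ISA temperature at 12500 ft = 15 − 2 × (12500/1000) = -10°C.
ISA deviation = 11 − (-10) = +21°C.
Density altitude = 12500 + 120 × (21) = 15020 ft.

15020 ft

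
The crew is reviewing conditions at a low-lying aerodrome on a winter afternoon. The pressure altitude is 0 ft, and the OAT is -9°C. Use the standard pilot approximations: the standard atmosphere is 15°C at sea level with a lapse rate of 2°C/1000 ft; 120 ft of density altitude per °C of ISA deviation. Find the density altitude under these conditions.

-2880 ft

ISA temperature at 0 ft = 15 − 2 × (0/1000) = 15°C.
ISA deviation = -9 − 15 = -24°C.
Density altitude = 0 + 120 × (-24) = 0 + (-2880) = -2880 ft.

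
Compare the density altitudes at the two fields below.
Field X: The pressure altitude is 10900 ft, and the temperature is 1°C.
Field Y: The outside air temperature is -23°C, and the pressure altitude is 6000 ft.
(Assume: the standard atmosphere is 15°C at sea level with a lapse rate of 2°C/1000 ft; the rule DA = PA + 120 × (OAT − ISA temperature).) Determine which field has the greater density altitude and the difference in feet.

Field X: ISA temp = -6.8°C, deviation +7.8°C, DA = 10900 + 120 × 7.8 = 11836 ft.
Field Y: ISA temp = 3°C, deviation -26°C, DA = 6000 + 120 × (-26) = 2880 ft.
Field X is higher by 11836 − 2880 = 8956 ft.

Field X by 8956 ft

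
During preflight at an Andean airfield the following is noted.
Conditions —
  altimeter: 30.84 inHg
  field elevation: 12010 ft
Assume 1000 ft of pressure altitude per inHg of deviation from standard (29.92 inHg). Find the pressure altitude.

Pressure correction = (29.92 − 30.84) × 1000 = -920 ft.
Pressure altitude = 12010 + (-920) = 11090 ft.

11090 ft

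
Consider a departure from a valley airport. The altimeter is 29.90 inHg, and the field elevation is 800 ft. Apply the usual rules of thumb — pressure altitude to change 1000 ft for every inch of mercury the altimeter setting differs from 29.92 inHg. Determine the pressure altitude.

820 ft

Pressure correction = (29.92 − 29.90) × 1000 = +20 ft.
Pressure altitude = 800 + (+20) = 820 ft.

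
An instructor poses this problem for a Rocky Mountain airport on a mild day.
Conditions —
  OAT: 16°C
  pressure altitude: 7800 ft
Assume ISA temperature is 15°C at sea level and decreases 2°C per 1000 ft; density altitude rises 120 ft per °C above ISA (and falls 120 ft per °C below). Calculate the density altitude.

ISA temperature at 7800 ft = 15 − 2 × (7800/1000) = -0.6°C.
ISA deviation = 16 − (-0.6) = +16.6°C.
Density altitude = 7800 + 120 × (16.6) = 7800 + (+1992) = 9792 ft.

9792 ft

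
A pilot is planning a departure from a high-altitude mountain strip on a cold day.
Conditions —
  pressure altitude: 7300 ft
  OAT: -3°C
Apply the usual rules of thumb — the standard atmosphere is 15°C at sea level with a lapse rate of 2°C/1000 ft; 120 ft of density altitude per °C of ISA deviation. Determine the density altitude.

6892 ft

ISA temperature at 7300 ft = 15 − 2 × (7300/1000) = 0.4°C.
ISA deviation = -3 − 0.4 = -3.4°C.
Density altitude = 7300 + 120 × (-3.4) = 7300 + (-408) = 6892 ft.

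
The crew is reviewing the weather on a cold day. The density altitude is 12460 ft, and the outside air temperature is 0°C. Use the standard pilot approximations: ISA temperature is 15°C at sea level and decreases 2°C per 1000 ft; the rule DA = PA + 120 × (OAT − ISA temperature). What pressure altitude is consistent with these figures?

DA = PA + 120 × (OAT − (15 − 2·PA/1000)) = PA + 120·OAT − 1800 + 0.24·PA = 1.24·PA + 120·OAT − 1800.
So 1.24·PA = 12460 − 120 × 0 + 1800 = 14260.
PA = 14260 / 1.24 = 11500 ft.

11500 ft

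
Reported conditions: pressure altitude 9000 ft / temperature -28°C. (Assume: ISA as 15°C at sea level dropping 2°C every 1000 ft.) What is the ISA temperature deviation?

ISA temperature at 9000 ft = 15 − 2 × (9000/1000) = -3°C.
Deviation = OAT − ISA = -28 − (-3) = -25°C.

ISA-25°C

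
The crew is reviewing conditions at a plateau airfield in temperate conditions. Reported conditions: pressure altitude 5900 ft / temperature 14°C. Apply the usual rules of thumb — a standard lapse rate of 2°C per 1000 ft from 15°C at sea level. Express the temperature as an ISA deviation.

ISA temperature at 5900 ft = 15 − 2 × (5900/1000) = 3.2°C.
Deviation = OAT − ISA = 14 − 3.2 = +10.8°C.

ISA+10.8°C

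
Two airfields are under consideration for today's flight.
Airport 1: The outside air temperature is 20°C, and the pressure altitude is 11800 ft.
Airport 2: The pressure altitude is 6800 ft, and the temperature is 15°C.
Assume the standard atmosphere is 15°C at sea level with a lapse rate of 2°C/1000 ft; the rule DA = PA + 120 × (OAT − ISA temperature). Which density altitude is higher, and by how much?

Airport 1: ISA temp = -8.6°C, deviation +28.6°C, DA = 11800 + 120 × 28.6 = 15232 ft.
Airport 2: ISA temp = 1.4°C, deviation +13.6°C, DA = 6800 + 120 × 13.6 = 8432 ft.
Airport 1 is higher by 15232 − 8432 = 6800 ft.

Airport 1 by 6800 ft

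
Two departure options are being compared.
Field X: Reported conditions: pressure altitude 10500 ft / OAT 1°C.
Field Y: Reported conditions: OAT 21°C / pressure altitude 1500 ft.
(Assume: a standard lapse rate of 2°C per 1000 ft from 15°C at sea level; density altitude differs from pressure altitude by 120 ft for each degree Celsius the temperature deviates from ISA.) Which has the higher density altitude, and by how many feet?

Field X by 8760 ft

Field X: ISA temp = -6°C, deviation +7°C, DA = 10500 + 120 × 7 = 11340 ft.
Field Y: ISA temp = 12°C, deviation +9°C, DA = 1500 + 120 × 9 = 2580 ft.
Field X is higher by 11340 − 2580 = 8760 ft.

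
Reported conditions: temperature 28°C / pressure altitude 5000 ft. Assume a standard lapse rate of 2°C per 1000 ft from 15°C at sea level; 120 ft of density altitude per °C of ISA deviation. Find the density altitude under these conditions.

7760 ft

ISA temperature at 5000 ft = 15 − 2 × (5000/1000) = 5°C.
ISA deviation = 28 − 5 = +23°C.
Density altitude = 5000 + 120 × (23) = 5000 + (+2760) = 7760 ft.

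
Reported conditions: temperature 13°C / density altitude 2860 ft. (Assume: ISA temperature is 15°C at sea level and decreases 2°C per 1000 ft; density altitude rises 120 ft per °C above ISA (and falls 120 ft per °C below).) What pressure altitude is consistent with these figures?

DA = PA + 120 × (OAT − (15 − 2·PA/1000)) = PA + 120·OAT − 1800 + 0.24·PA = 1.24·PA + 120·OAT − 1800.
So 1.24·PA = 2860 − 120 × 13 + 1800 = 3100.
PA = 3100 / 1.24 = 2500 ft.

2500 ft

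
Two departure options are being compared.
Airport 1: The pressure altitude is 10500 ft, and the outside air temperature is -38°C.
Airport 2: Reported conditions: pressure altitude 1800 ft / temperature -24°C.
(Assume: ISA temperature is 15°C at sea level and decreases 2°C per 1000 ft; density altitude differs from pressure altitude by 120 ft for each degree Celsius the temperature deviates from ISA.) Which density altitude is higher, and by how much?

Airport 1: ISA temp = -6°C, deviation -32°C, DA = 10500 + 120 × (-32) = 6660 ft.
Airport 2: ISA temp = 11.4°C, deviation -35.4°C, DA = 1800 + 120 × (-35.4) = -2448 ft.
Airport 1 is higher by 6660 − (-2448) = 9108 ft.

Airport 1 by 9108 ft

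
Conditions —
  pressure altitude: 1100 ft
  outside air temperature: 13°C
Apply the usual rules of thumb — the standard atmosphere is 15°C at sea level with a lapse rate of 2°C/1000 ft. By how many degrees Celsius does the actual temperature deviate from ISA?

ISA+0.2°C

ISA temperature at 1100 ft = 15 − 2 × (1100/1000) = 12.8°C.
Deviation = OAT − ISA = 13 − 12.8 = +0.2°C.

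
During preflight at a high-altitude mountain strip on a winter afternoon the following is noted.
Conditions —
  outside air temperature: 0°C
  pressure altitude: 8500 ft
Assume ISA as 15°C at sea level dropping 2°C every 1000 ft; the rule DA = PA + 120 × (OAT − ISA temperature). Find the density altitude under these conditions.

ISA temperature at 8500 ft = 15 − 2 × (8500/1000) = -2°C.
ISA deviation = 0 − (-2) = +2°C.
Density altitude = 8500 + 120 × (2) = 8500 + (+240) = 8740 ft.

8740 ft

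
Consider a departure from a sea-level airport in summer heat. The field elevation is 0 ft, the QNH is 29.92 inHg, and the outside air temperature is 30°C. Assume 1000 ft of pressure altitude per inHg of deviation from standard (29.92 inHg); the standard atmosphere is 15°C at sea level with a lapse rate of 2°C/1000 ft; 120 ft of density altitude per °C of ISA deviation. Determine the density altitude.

Pressure altitude = 0 + (29.92 − 29.92) × 1000 = 0 + (0) = 0 ft.
ISA temperature at 0 ft = 15 − 2 × (0/1000) = 15°C.
ISA deviation = 30 − 15 = +15°C.
Density altitude = 0 + 120 × (15) = 1800 ft.

1800 ft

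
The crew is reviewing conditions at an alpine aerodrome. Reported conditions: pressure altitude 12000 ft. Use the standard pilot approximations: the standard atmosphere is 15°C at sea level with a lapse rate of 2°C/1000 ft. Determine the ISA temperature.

ISA temperature = 15 − 2 × (12000/1000) = 15 − 24 = -9°C.

-9°C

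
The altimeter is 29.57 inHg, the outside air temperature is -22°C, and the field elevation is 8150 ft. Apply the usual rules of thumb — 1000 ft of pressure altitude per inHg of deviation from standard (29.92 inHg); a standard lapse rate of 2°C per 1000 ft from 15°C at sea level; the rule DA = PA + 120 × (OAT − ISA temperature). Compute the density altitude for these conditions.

Pressure altitude = 8150 + (29.92 − 29.57) × 1000 = 8150 + (+350) = 8500 ft.
ISA temperature at 8500 ft = 15 − 2 × (8500/1000) = -2°C.
ISA deviation = -22 − (-2) = -20°C.
Density altitude = 8500 + 120 × (-20) = 6100 ft.

6100 ft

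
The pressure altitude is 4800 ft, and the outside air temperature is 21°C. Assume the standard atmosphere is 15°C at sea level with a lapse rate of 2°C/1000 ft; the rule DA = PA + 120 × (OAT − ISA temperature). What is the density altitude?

ISA temperature at 4800 ft = 15 − 2 × (4800/1000) = 5.4°C.
ISA deviation = 21 − 5.4 = +15.6°C.
Density altitude = 4800 + 120 × (15.6) = 4800 + (+1872) = 6672 ft.

6672 ft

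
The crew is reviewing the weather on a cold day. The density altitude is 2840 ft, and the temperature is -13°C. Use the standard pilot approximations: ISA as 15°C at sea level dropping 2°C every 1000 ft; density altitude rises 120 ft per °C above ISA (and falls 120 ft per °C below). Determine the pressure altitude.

DA = PA + 120 × (OAT − (15 − 2·PA/1000)) = PA + 120·OAT − 1800 + 0.24·PA = 1.24·PA + 120·OAT − 1800.
So 1.24·PA = 2840 − 120 × (-13) + 1800 = 6200.
PA = 6200 / 1.24 = 5000 ft.

5000 ft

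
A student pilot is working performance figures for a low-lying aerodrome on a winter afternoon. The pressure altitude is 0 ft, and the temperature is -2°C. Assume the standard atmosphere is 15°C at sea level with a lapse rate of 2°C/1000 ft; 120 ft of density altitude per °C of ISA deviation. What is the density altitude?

ISA temperature at 0 ft = 15 − 2 × (0/1000) = 15°C.
ISA deviation = -2 − 15 = -17°C.
Density altitude = 0 + 120 × (-17) = 0 + (-2040) = -2040 ft.

-2040 ft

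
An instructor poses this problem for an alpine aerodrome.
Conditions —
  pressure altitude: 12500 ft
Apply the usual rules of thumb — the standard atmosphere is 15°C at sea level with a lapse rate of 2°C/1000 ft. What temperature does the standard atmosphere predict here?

ISA temperature = 15 − 2 × (12500/1000) = 15 − 25 = -10°C.

-10°C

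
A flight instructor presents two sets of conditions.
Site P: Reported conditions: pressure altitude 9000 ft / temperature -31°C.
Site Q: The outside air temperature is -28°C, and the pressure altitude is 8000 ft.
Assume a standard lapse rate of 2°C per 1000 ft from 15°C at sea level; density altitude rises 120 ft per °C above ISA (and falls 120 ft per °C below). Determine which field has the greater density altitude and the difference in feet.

Site P by 880 ft

Site P: ISA temp = -3°C, deviation -28°C, DA = 9000 + 120 × (-28) = 5640 ft.
Site Q: ISA temp = -1°C, deviation -27°C, DA = 8000 + 120 × (-27) = 4760 ft.
Site P is higher by 5640 − 4760 = 880 ft.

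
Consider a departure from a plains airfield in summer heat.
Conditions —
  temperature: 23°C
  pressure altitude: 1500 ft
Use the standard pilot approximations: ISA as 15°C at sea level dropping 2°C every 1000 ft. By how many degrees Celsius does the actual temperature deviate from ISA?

ISA temperature at 1500 ft = 15 − 2 × (1500/1000) = 12°C.
Deviation = OAT − ISA = 23 − 12 = +11°C.

ISA+11°C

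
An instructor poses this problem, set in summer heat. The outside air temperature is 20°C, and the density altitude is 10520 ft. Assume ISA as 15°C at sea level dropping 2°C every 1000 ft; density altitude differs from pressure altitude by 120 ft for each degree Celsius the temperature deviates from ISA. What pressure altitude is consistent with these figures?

DA = PA + 120 × (OAT − (15 − 2·PA/1000)) = PA + 120·OAT − 1800 + 0.24·PA = 1.24·PA + 120·OAT − 1800.
So 1.24·PA = 10520 − 120 × 20 + 1800 = 9920.
PA = 9920 / 1.24 = 8000 ft.

8000 ft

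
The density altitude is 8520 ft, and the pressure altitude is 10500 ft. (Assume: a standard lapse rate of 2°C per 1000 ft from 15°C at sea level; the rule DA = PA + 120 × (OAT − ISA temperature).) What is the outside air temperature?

-22.5°C

Density altitude − pressure altitude = 8520 − 10500 = -1980 ft.
At 120 ft/°C that is an ISA deviation of -1980/120 = -16.5°C.
ISA temperature at 10500 ft = 15 − 2 × (10500/1000) = -6°C.
OAT = ISA + deviation = -6 + (-16.5) = -22.5°C.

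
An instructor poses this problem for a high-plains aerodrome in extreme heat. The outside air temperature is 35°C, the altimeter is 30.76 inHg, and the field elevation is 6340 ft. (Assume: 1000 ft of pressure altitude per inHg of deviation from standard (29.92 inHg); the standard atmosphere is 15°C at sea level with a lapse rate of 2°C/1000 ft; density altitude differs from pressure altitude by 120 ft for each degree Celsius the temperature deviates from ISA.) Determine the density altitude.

9220 ft

Pressure altitude = 6340 + (29.92 − 30.76) × 1000 = 6340 + (-840) = 5500 ft.
ISA temperature at 5500 ft = 15 − 2 × (5500/1000) = 4°C.
ISA deviation = 35 − 4 = +31°C.
Density altitude = 5500 + 120 × (31) = 9220 ft.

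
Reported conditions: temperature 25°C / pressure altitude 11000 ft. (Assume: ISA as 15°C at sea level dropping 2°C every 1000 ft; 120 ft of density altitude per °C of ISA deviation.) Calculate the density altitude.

14840 ft

ISA temperature at 11000 ft = 15 − 2 × (11000/1000) = -7°C.
ISA deviation = 25 − (-7) = +32°C.
Density altitude = 11000 + 120 × (32) = 11000 + (+3840) = 14840 ft.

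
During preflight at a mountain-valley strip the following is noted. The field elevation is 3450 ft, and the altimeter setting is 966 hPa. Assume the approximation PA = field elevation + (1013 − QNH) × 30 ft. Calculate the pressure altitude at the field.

4860 ft

Pressure correction = (1013 − 966) × 30 = +1410 ft.
Pressure altitude = 3450 + (+1410) = 4860 ft.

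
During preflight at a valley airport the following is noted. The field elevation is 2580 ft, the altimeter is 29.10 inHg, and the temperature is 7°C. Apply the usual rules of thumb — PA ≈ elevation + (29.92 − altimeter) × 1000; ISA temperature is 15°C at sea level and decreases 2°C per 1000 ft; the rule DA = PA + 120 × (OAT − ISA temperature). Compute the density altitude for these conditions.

Pressure altitude = 2580 + (29.92 − 29.10) × 1000 = 2580 + (+820) = 3400 ft.
ISA temperature at 3400 ft = 15 − 2 × (3400/1000) = 8.2°C.
ISA deviation = 7 − 8.2 = -1.2°C.
Density altitude = 3400 + 120 × (-1.2) = 3256 ft.

3256 ft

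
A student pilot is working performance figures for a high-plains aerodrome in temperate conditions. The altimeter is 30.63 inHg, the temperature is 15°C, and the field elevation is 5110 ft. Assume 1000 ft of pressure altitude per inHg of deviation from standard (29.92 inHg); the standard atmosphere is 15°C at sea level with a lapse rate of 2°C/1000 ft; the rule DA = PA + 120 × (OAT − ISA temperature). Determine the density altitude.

Pressure altitude = 5110 + (29.92 − 30.63) × 1000 = 5110 + (-710) = 4400 ft.
ISA temperature at 4400 ft = 15 − 2 × (4400/1000) = 6.2°C.
ISA deviation = 15 − 6.2 = +8.8°C.
Density altitude = 4400 + 120 × (8.8) = 5456 ft.

5456 ft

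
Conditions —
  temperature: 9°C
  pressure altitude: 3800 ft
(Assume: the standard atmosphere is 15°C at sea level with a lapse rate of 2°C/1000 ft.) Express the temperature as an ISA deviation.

ISA+1.6°C

ISA temperature at 3800 ft = 15 − 2 × (3800/1000) = 7.4°C.
Deviation = OAT − ISA = 9 − 7.4 = +1.6°C.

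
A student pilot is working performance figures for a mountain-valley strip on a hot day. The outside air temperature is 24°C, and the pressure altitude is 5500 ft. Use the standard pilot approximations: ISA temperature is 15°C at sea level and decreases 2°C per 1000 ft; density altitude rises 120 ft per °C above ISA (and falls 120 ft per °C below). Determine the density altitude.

ISA temperature at 5500 ft = 15 − 2 × (5500/1000) = 4°C.
ISA deviation = 24 − 4 = +20°C.
Density altitude = 5500 + 120 × (20) = 5500 + (+2400) = 7900 ft.

7900 ft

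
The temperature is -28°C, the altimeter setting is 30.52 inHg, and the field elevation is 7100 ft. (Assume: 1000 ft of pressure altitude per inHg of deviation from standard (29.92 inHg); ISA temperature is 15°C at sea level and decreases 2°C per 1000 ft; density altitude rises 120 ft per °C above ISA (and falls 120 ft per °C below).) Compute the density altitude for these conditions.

Pressure altitude = 7100 + (29.92 − 30.52) × 1000 = 7100 + (-600) = 6500 ft.
ISA temperature at 6500 ft = 15 − 2 × (6500/1000) = 2°C.
ISA deviation = -28 − 2 = -30°C.
Density altitude = 6500 + 120 × (-30) = 2900 ft.

2900 ft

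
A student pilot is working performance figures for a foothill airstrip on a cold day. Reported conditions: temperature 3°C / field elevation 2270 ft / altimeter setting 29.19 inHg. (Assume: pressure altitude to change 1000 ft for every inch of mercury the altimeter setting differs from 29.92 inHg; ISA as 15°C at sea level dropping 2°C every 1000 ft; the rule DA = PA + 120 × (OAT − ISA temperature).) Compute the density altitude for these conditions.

Pressure altitude = 2270 + (29.92 − 29.19) × 1000 = 2270 + (+730) = 3000 ft.
ISA temperature at 3000 ft = 15 − 2 × (3000/1000) = 9°C.
ISA deviation = 3 − 9 = -6°C.
Density altitude = 3000 + 120 × (-6) = 2280 ft.

2280 ft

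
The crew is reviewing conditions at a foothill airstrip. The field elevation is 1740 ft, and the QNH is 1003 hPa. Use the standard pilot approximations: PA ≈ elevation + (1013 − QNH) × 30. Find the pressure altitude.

Pressure correction = (1013 − 1003) × 30 = +300 ft.
Pressure altitude = 1740 + (+300) = 2040 ft.

2040 ft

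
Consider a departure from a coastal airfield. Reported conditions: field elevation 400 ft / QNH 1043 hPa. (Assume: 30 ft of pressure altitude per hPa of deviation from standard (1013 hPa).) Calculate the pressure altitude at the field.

-500 ft

Pressure correction = (1013 − 1043) × 30 = -900 ft.
Pressure altitude = 400 + (-900) = -500 ft.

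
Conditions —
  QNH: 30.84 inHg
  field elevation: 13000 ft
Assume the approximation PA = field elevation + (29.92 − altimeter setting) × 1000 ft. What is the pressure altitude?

Pressure correction = (29.92 − 30.84) × 1000 = -920 ft.
Pressure altitude = 13000 + (-920) = 12080 ft.

12080 ft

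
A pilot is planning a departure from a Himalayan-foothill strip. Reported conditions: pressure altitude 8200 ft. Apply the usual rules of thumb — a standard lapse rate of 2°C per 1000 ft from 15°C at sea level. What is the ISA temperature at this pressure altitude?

ISA temperature = 15 − 2 × (8200/1000) = 15 − 16.4 = -1.4°C.

-1.4°C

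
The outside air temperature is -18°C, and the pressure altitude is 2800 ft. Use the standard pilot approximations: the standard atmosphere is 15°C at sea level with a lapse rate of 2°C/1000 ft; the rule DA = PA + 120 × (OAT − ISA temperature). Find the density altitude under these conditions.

ISA temperature at 2800 ft = 15 − 2 × (2800/1000) = 9.4°C.
ISA deviation = -18 − 9.4 = -27.4°C.
Density altitude = 2800 + 120 × (-27.4) = 2800 + (-3288) = -488 ft.

-488 ft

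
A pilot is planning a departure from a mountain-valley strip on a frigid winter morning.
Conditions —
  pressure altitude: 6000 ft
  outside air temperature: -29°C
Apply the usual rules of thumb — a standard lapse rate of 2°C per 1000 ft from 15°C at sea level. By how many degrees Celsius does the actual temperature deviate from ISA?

ISA temperature at 6000 ft = 15 − 2 × (6000/1000) = 3°C.
Deviation = OAT − ISA = -29 − 3 = -32°C.

ISA-32°C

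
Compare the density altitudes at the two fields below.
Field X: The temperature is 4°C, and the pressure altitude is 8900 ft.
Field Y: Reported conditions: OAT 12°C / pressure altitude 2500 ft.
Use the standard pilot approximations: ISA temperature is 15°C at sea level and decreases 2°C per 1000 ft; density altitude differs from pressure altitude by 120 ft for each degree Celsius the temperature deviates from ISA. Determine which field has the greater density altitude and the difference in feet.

Field X by 6976 ft

Field X: ISA temp = -2.8°C, deviation +6.8°C, DA = 8900 + 120 × 6.8 = 9716 ft.
Field Y: ISA temp = 10°C, deviation +2°C, DA = 2500 + 120 × 2 = 2740 ft.
Field X is higher by 9716 − 2740 = 6976 ft.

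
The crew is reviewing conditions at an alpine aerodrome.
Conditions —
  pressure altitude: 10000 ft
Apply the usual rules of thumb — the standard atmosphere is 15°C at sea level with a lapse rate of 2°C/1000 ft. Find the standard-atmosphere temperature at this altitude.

ISA temperature = 15 − 2 × (10000/1000) = 15 − 20 = -5°C.

-5°C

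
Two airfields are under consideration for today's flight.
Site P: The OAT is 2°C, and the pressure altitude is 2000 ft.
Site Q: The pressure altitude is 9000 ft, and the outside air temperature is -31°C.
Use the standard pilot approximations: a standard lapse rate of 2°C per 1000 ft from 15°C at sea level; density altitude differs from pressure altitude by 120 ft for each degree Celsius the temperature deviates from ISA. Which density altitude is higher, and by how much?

Site Q by 4720 ft

Site P: ISA temp = 11°C, deviation -9°C, DA = 2000 + 120 × (-9) = 920 ft.
Site Q: ISA temp = -3°C, deviation -28°C, DA = 9000 + 120 × (-28) = 5640 ft.
Site Q is higher by 5640 − 920 = 4720 ft.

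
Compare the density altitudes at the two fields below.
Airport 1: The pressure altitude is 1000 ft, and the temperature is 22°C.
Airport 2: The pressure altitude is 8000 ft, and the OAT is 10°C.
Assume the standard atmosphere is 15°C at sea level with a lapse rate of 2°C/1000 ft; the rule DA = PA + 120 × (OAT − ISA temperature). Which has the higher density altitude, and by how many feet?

Airport 2 by 7240 ft

Airport 1: ISA temp = 13°C, deviation +9°C, DA = 1000 + 120 × 9 = 2080 ft.
Airport 2: ISA temp = -1°C, deviation +11°C, DA = 8000 + 120 × 11 = 9320 ft.
Airport 2 is higher by 9320 − 2080 = 7240 ft.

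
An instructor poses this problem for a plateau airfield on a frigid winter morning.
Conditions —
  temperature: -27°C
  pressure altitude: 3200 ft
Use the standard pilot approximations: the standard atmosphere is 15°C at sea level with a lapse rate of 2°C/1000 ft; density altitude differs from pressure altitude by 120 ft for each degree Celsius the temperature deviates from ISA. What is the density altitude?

ISA temperature at 3200 ft = 15 − 2 × (3200/1000) = 8.6°C.
ISA deviation = -27 − 8.6 = -35.6°C.
Density altitude = 3200 + 120 × (-35.6) = 3200 + (-4272) = -1072 ft.

-1072 ft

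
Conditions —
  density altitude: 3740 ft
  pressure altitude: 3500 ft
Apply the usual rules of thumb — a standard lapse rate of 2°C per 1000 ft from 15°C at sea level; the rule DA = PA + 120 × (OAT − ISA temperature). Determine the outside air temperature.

10°C

Density altitude − pressure altitude = 3740 − 3500 = +240 ft.
At 120 ft/°C that is an ISA deviation of 240/120 = +2°C.
ISA temperature at 3500 ft = 15 − 2 × (3500/1000) = 8°C.
OAT = ISA + deviation = 8 + (+2) = 10°C.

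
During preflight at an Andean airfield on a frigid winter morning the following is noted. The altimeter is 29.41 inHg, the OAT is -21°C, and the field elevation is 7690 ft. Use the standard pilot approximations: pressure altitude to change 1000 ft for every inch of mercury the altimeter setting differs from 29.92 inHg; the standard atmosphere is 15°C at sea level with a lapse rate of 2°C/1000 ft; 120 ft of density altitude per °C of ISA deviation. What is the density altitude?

Pressure altitude = 7690 + (29.92 − 29.41) × 1000 = 7690 + (+510) = 8200 ft.
ISA temperature at 8200 ft = 15 − 2 × (8200/1000) = -1.4°C.
ISA deviation = -21 − (-1.4) = -19.6°C.
Density altitude = 8200 + 120 × (-19.6) = 5848 ft.

5848 ft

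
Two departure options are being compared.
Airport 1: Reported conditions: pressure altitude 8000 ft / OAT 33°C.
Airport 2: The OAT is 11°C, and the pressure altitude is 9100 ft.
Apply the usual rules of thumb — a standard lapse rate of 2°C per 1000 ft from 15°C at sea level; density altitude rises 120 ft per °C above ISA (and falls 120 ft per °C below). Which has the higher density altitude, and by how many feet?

Airport 1 by 1276 ft

Airport 1: ISA temp = -1°C, deviation +34°C, DA = 8000 + 120 × 34 = 12080 ft.
Airport 2: ISA temp = -3.2°C, deviation +14.2°C, DA = 9100 + 120 × 14.2 = 10804 ft.
Airport 1 is higher by 12080 − 10804 = 1276 ft.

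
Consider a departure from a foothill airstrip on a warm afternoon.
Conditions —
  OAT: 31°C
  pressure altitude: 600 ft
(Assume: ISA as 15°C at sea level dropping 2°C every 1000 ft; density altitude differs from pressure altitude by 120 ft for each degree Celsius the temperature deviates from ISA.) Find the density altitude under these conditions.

ISA temperature at 600 ft = 15 − 2 × (600/1000) = 13.8°C.
ISA deviation = 31 − 13.8 = +17.2°C.
Density altitude = 600 + 120 × (17.2) = 600 + (+2064) = 2664 ft.

2664 ft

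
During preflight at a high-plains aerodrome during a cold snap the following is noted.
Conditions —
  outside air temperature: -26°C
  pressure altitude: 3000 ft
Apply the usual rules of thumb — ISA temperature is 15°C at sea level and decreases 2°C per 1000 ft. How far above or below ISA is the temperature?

ISA-35°C

ISA temperature at 3000 ft = 15 − 2 × (3000/1000) = 9°C.
Deviation = OAT − ISA = -26 − 9 = -35°C.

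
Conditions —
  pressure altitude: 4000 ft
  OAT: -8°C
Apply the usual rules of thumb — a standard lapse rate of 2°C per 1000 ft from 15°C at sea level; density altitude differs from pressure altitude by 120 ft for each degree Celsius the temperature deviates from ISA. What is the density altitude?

2200 ft

ISA temperature at 4000 ft = 15 − 2 × (4000/1000) = 7°C.
ISA deviation = -8 − 7 = -15°C.
Density altitude = 4000 + 120 × (-15) = 4000 + (-1800) = 2200 ft.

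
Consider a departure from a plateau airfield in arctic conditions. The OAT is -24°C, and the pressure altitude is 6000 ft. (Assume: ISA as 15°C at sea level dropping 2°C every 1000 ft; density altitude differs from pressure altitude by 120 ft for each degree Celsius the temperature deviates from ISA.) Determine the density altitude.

ISA temperature at 6000 ft = 15 − 2 × (6000/1000) = 3°C.
ISA deviation = -24 − 3 = -27°C.
Density altitude = 6000 + 120 × (-27) = 6000 + (-3240) = 2760 ft.

2760 ft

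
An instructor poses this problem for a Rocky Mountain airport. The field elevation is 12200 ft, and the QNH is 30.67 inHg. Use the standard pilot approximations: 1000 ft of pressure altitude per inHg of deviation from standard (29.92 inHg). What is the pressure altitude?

11450 ft

Pressure correction = (29.92 − 30.67) × 1000 = -750 ft.
Pressure altitude = 12200 + (-750) = 11450 ft.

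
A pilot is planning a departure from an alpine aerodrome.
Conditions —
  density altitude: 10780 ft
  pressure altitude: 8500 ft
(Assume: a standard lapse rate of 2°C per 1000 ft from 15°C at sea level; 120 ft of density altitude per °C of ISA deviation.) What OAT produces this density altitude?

17°C

Density altitude − pressure altitude = 10780 − 8500 = +2280 ft.
At 120 ft/°C that is an ISA deviation of 2280/120 = +19°C.
ISA temperature at 8500 ft = 15 − 2 × (8500/1000) = -2°C.
OAT = ISA + deviation = -2 + (+19) = 17°C.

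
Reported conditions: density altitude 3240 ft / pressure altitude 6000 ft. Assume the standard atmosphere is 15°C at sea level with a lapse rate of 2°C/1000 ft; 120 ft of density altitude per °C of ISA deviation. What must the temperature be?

-20°C

Density altitude − pressure altitude = 3240 − 6000 = -2760 ft.
At 120 ft/°C that is an ISA deviation of -2760/120 = -23°C.
ISA temperature at 6000 ft = 15 − 2 × (6000/1000) = 3°C.
OAT = ISA + deviation = 3 + (-23) = -20°C.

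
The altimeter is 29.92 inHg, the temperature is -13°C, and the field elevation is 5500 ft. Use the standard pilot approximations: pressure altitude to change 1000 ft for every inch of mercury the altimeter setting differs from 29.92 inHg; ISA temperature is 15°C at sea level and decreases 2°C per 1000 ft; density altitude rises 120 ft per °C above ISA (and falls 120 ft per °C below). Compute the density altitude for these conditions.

3460 ft

Pressure altitude = 5500 + (29.92 − 29.92) × 1000 = 5500 + (0) = 5500 ft.
ISA temperature at 5500 ft = 15 − 2 × (5500/1000) = 4°C.
ISA deviation = -13 − 4 = -17°C.
Density altitude = 5500 + 120 × (-17) = 3460 ft.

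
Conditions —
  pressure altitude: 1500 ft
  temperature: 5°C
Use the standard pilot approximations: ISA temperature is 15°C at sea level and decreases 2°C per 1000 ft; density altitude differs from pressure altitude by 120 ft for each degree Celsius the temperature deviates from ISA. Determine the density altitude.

ISA temperature at 1500 ft = 15 − 2 × (1500/1000) = 12°C.
ISA deviation = 5 − 12 = -7°C.
Density altitude = 1500 + 120 × (-7) = 1500 + (-840) = 660 ft.

660 ft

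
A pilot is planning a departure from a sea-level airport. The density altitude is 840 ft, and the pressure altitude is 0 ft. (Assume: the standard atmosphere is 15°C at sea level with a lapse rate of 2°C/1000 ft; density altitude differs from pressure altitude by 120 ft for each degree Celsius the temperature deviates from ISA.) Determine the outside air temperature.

22°C

Density altitude − pressure altitude = 840 − 0 = +840 ft.
At 120 ft/°C that is an ISA deviation of 840/120 = +7°C.
ISA temperature at 0 ft = 15 − 2 × (0/1000) = 15°C.
OAT = ISA + deviation = 15 + (+7) = 22°C.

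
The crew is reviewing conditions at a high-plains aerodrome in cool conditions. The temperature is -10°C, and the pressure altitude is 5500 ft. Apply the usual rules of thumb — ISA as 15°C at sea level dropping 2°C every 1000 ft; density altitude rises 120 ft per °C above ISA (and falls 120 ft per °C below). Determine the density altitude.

ISA temperature at 5500 ft = 15 − 2 × (5500/1000) = 4°C.
ISA deviation = -10 − 4 = -14°C.
Density altitude = 5500 + 120 × (-14) = 5500 + (-1680) = 3820 ft.

3820 ft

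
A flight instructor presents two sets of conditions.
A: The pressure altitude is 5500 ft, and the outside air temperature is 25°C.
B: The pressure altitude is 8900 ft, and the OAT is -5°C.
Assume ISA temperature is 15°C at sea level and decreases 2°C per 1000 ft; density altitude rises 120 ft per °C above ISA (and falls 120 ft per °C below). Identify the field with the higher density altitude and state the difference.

A: ISA temp = 4°C, deviation +21°C, DA = 5500 + 120 × 21 = 8020 ft.
B: ISA temp = -2.8°C, deviation -2.2°C, DA = 8900 + 120 × (-2.2) = 8636 ft.
B is higher by 8636 − 8020 = 616 ft.

B by 616 ft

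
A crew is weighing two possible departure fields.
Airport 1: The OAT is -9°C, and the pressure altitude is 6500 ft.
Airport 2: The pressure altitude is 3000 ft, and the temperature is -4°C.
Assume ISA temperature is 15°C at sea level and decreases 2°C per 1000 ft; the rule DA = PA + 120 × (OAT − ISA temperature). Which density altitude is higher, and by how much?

Airport 1 by 3740 ft

Airport 1: ISA temp = 2°C, deviation -11°C, DA = 6500 + 120 × (-11) = 5180 ft.
Airport 2: ISA temp = 9°C, deviation -13°C, DA = 3000 + 120 × (-13) = 1440 ft.
Airport 1 is higher by 5180 − 1440 = 3740 ft.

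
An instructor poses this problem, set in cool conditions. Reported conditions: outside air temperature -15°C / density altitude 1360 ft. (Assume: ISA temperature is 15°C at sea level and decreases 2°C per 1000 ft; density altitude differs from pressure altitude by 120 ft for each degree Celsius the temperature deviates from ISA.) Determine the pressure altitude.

DA = PA + 120 × (OAT − (15 − 2·PA/1000)) = PA + 120·OAT − 1800 + 0.24·PA = 1.24·PA + 120·OAT − 1800.
So 1.24·PA = 1360 − 120 × (-15) + 1800 = 4960.
PA = 4960 / 1.24 = 4000 ft.

4000 ft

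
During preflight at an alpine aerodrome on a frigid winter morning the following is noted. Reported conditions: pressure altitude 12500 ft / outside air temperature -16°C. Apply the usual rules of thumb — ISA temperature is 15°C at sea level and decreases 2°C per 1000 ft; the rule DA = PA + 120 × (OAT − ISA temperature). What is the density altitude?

11780 ft

ISA temperature at 12500 ft = 15 − 2 × (12500/1000) = -10°C.
ISA deviation = -16 − (-10) = -6°C.
Density altitude = 12500 + 120 × (-6) = 12500 + (-720) = 11780 ft.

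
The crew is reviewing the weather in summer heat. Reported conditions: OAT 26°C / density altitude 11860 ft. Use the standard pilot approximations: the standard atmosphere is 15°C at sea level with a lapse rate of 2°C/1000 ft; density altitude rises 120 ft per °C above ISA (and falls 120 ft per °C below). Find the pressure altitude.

8500 ft

DA = PA + 120 × (OAT − (15 − 2·PA/1000)) = PA + 120·OAT − 1800 + 0.24·PA = 1.24·PA + 120·OAT − 1800.
So 1.24·PA = 11860 − 120 × 26 + 1800 = 10540.
PA = 10540 / 1.24 = 8500 ft.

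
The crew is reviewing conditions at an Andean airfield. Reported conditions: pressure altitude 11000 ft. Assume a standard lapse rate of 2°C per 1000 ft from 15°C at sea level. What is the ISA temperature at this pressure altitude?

-7°C

ISA temperature = 15 − 2 × (11000/1000) = 15 − 22 = -7°C.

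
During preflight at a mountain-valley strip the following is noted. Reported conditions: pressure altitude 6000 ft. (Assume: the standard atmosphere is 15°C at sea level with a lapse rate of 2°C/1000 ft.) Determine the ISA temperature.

ISA temperature = 15 − 2 × (6000/1000) = 15 − 12 = 3°C.

3°C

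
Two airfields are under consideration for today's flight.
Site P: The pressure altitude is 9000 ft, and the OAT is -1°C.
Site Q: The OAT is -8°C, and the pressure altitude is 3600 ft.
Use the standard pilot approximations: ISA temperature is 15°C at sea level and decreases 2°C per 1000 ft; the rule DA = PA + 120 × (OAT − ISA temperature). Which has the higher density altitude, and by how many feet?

Site P: ISA temp = -3°C, deviation +2°C, DA = 9000 + 120 × 2 = 9240 ft.
Site Q: ISA temp = 7.8°C, deviation -15.8°C, DA = 3600 + 120 × (-15.8) = 1704 ft.
Site P is higher by 9240 − 1704 = 7536 ft.

Site P by 7536 ft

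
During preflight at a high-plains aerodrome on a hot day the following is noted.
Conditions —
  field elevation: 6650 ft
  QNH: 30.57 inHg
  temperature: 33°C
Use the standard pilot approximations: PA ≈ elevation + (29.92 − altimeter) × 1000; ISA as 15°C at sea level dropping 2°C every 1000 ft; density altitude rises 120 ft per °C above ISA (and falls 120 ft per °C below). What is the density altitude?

Pressure altitude = 6650 + (29.92 − 30.57) × 1000 = 6650 + (-650) = 6000 ft.
ISA temperature at 6000 ft = 15 − 2 × (6000/1000) = 3°C.
ISA deviation = 33 − 3 = +30°C.
Density altitude = 6000 + 120 × (30) = 9600 ft.

9600 ft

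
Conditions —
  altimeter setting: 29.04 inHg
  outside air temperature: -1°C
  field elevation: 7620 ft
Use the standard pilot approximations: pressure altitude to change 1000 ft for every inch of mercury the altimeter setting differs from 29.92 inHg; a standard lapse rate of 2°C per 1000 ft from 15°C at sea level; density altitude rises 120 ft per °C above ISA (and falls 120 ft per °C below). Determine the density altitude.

Pressure altitude = 7620 + (29.92 − 29.04) × 1000 = 7620 + (+880) = 8500 ft.
ISA temperature at 8500 ft = 15 − 2 × (8500/1000) = -2°C.
ISA deviation = -1 − (-2) = +1°C.
Density altitude = 8500 + 120 × (1) = 8620 ft.

8620 ft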